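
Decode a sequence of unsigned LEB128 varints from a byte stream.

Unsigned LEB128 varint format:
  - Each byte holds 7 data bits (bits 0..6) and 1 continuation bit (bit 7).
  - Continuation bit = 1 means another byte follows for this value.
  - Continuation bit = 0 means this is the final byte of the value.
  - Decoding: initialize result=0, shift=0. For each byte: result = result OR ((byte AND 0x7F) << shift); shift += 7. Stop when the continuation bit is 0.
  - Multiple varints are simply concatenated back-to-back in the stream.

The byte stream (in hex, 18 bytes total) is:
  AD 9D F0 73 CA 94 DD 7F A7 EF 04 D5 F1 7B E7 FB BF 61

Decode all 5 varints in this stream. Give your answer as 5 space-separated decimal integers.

Answer: 243011245 267864650 79783 2029781 204471783

Derivation:
  byte[0]=0xAD cont=1 payload=0x2D=45: acc |= 45<<0 -> acc=45 shift=7
  byte[1]=0x9D cont=1 payload=0x1D=29: acc |= 29<<7 -> acc=3757 shift=14
  byte[2]=0xF0 cont=1 payload=0x70=112: acc |= 112<<14 -> acc=1838765 shift=21
  byte[3]=0x73 cont=0 payload=0x73=115: acc |= 115<<21 -> acc=243011245 shift=28 [end]
Varint 1: bytes[0:4] = AD 9D F0 73 -> value 243011245 (4 byte(s))
  byte[4]=0xCA cont=1 payload=0x4A=74: acc |= 74<<0 -> acc=74 shift=7
  byte[5]=0x94 cont=1 payload=0x14=20: acc |= 20<<7 -> acc=2634 shift=14
  byte[6]=0xDD cont=1 payload=0x5D=93: acc |= 93<<14 -> acc=1526346 shift=21
  byte[7]=0x7F cont=0 payload=0x7F=127: acc |= 127<<21 -> acc=267864650 shift=28 [end]
Varint 2: bytes[4:8] = CA 94 DD 7F -> value 267864650 (4 byte(s))
  byte[8]=0xA7 cont=1 payload=0x27=39: acc |= 39<<0 -> acc=39 shift=7
  byte[9]=0xEF cont=1 payload=0x6F=111: acc |= 111<<7 -> acc=14247 shift=14
  byte[10]=0x04 cont=0 payload=0x04=4: acc |= 4<<14 -> acc=79783 shift=21 [end]
Varint 3: bytes[8:11] = A7 EF 04 -> value 79783 (3 byte(s))
  byte[11]=0xD5 cont=1 payload=0x55=85: acc |= 85<<0 -> acc=85 shift=7
  byte[12]=0xF1 cont=1 payload=0x71=113: acc |= 113<<7 -> acc=14549 shift=14
  byte[13]=0x7B cont=0 payload=0x7B=123: acc |= 123<<14 -> acc=2029781 shift=21 [end]
Varint 4: bytes[11:14] = D5 F1 7B -> value 2029781 (3 byte(s))
  byte[14]=0xE7 cont=1 payload=0x67=103: acc |= 103<<0 -> acc=103 shift=7
  byte[15]=0xFB cont=1 payload=0x7B=123: acc |= 123<<7 -> acc=15847 shift=14
  byte[16]=0xBF cont=1 payload=0x3F=63: acc |= 63<<14 -> acc=1048039 shift=21
  byte[17]=0x61 cont=0 payload=0x61=97: acc |= 97<<21 -> acc=204471783 shift=28 [end]
Varint 5: bytes[14:18] = E7 FB BF 61 -> value 204471783 (4 byte(s))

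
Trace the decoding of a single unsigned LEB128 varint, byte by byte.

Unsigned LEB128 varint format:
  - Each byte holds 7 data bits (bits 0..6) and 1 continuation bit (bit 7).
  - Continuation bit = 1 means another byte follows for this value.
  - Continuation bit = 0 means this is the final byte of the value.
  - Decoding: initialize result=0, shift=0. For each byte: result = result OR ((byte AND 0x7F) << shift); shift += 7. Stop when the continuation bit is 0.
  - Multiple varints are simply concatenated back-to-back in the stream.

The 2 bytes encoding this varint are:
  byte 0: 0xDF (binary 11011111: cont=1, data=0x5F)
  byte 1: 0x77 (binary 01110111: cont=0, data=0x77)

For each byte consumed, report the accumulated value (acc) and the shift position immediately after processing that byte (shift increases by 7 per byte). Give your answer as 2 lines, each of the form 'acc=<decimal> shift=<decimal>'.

byte 0=0xDF: payload=0x5F=95, contrib = 95<<0 = 95; acc -> 95, shift -> 7
byte 1=0x77: payload=0x77=119, contrib = 119<<7 = 15232; acc -> 15327, shift -> 14

Answer: acc=95 shift=7
acc=15327 shift=14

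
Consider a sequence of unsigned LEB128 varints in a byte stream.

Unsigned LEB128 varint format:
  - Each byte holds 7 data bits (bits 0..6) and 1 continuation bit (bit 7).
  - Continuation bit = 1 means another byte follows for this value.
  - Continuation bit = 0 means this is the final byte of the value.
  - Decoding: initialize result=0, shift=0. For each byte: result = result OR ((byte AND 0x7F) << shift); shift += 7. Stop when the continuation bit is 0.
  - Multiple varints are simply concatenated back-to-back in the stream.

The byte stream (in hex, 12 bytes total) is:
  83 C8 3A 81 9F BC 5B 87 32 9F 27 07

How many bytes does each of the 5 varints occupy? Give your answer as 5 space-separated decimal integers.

Answer: 3 4 2 2 1

Derivation:
  byte[0]=0x83 cont=1 payload=0x03=3: acc |= 3<<0 -> acc=3 shift=7
  byte[1]=0xC8 cont=1 payload=0x48=72: acc |= 72<<7 -> acc=9219 shift=14
  byte[2]=0x3A cont=0 payload=0x3A=58: acc |= 58<<14 -> acc=959491 shift=21 [end]
Varint 1: bytes[0:3] = 83 C8 3A -> value 959491 (3 byte(s))
  byte[3]=0x81 cont=1 payload=0x01=1: acc |= 1<<0 -> acc=1 shift=7
  byte[4]=0x9F cont=1 payload=0x1F=31: acc |= 31<<7 -> acc=3969 shift=14
  byte[5]=0xBC cont=1 payload=0x3C=60: acc |= 60<<14 -> acc=987009 shift=21
  byte[6]=0x5B cont=0 payload=0x5B=91: acc |= 91<<21 -> acc=191827841 shift=28 [end]
Varint 2: bytes[3:7] = 81 9F BC 5B -> value 191827841 (4 byte(s))
  byte[7]=0x87 cont=1 payload=0x07=7: acc |= 7<<0 -> acc=7 shift=7
  byte[8]=0x32 cont=0 payload=0x32=50: acc |= 50<<7 -> acc=6407 shift=14 [end]
Varint 3: bytes[7:9] = 87 32 -> value 6407 (2 byte(s))
  byte[9]=0x9F cont=1 payload=0x1F=31: acc |= 31<<0 -> acc=31 shift=7
  byte[10]=0x27 cont=0 payload=0x27=39: acc |= 39<<7 -> acc=5023 shift=14 [end]
Varint 4: bytes[9:11] = 9F 27 -> value 5023 (2 byte(s))
  byte[11]=0x07 cont=0 payload=0x07=7: acc |= 7<<0 -> acc=7 shift=7 [end]
Varint 5: bytes[11:12] = 07 -> value 7 (1 byte(s))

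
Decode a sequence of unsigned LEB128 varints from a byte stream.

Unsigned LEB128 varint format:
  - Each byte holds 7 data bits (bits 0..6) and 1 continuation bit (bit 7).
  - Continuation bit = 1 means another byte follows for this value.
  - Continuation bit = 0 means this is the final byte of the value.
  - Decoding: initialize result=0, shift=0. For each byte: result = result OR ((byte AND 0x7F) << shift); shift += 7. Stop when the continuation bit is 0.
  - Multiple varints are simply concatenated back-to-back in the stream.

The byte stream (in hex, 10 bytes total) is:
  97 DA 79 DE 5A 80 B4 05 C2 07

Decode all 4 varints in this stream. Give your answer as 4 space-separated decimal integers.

Answer: 1994007 11614 88576 962

Derivation:
  byte[0]=0x97 cont=1 payload=0x17=23: acc |= 23<<0 -> acc=23 shift=7
  byte[1]=0xDA cont=1 payload=0x5A=90: acc |= 90<<7 -> acc=11543 shift=14
  byte[2]=0x79 cont=0 payload=0x79=121: acc |= 121<<14 -> acc=1994007 shift=21 [end]
Varint 1: bytes[0:3] = 97 DA 79 -> value 1994007 (3 byte(s))
  byte[3]=0xDE cont=1 payload=0x5E=94: acc |= 94<<0 -> acc=94 shift=7
  byte[4]=0x5A cont=0 payload=0x5A=90: acc |= 90<<7 -> acc=11614 shift=14 [end]
Varint 2: bytes[3:5] = DE 5A -> value 11614 (2 byte(s))
  byte[5]=0x80 cont=1 payload=0x00=0: acc |= 0<<0 -> acc=0 shift=7
  byte[6]=0xB4 cont=1 payload=0x34=52: acc |= 52<<7 -> acc=6656 shift=14
  byte[7]=0x05 cont=0 payload=0x05=5: acc |= 5<<14 -> acc=88576 shift=21 [end]
Varint 3: bytes[5:8] = 80 B4 05 -> value 88576 (3 byte(s))
  byte[8]=0xC2 cont=1 payload=0x42=66: acc |= 66<<0 -> acc=66 shift=7
  byte[9]=0x07 cont=0 payload=0x07=7: acc |= 7<<7 -> acc=962 shift=14 [end]
Varint 4: bytes[8:10] = C2 07 -> value 962 (2 byte(s))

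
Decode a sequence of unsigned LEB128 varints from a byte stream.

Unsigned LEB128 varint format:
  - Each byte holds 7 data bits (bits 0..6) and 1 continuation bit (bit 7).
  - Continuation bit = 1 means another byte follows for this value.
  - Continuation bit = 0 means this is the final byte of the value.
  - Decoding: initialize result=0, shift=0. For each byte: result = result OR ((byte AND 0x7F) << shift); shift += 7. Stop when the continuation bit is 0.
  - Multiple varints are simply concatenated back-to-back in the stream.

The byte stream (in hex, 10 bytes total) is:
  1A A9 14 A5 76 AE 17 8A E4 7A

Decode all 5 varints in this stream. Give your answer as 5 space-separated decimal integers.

Answer: 26 2601 15141 2990 2011658

Derivation:
  byte[0]=0x1A cont=0 payload=0x1A=26: acc |= 26<<0 -> acc=26 shift=7 [end]
Varint 1: bytes[0:1] = 1A -> value 26 (1 byte(s))
  byte[1]=0xA9 cont=1 payload=0x29=41: acc |= 41<<0 -> acc=41 shift=7
  byte[2]=0x14 cont=0 payload=0x14=20: acc |= 20<<7 -> acc=2601 shift=14 [end]
Varint 2: bytes[1:3] = A9 14 -> value 2601 (2 byte(s))
  byte[3]=0xA5 cont=1 payload=0x25=37: acc |= 37<<0 -> acc=37 shift=7
  byte[4]=0x76 cont=0 payload=0x76=118: acc |= 118<<7 -> acc=15141 shift=14 [end]
Varint 3: bytes[3:5] = A5 76 -> value 15141 (2 byte(s))
  byte[5]=0xAE cont=1 payload=0x2E=46: acc |= 46<<0 -> acc=46 shift=7
  byte[6]=0x17 cont=0 payload=0x17=23: acc |= 23<<7 -> acc=2990 shift=14 [end]
Varint 4: bytes[5:7] = AE 17 -> value 2990 (2 byte(s))
  byte[7]=0x8A cont=1 payload=0x0A=10: acc |= 10<<0 -> acc=10 shift=7
  byte[8]=0xE4 cont=1 payload=0x64=100: acc |= 100<<7 -> acc=12810 shift=14
  byte[9]=0x7A cont=0 payload=0x7A=122: acc |= 122<<14 -> acc=2011658 shift=21 [end]
Varint 5: bytes[7:10] = 8A E4 7A -> value 2011658 (3 byte(s))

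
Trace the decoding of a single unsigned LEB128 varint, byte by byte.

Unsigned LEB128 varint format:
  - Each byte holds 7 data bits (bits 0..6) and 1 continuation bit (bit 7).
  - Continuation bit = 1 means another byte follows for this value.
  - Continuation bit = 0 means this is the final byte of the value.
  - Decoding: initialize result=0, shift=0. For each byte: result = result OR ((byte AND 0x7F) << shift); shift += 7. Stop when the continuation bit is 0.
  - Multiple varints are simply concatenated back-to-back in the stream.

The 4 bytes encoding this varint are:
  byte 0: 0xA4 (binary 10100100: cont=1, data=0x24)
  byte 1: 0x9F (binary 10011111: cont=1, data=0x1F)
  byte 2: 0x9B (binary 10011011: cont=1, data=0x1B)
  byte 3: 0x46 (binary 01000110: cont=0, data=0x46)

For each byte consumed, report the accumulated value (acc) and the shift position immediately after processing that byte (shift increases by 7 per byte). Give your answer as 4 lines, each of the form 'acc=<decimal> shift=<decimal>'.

byte 0=0xA4: payload=0x24=36, contrib = 36<<0 = 36; acc -> 36, shift -> 7
byte 1=0x9F: payload=0x1F=31, contrib = 31<<7 = 3968; acc -> 4004, shift -> 14
byte 2=0x9B: payload=0x1B=27, contrib = 27<<14 = 442368; acc -> 446372, shift -> 21
byte 3=0x46: payload=0x46=70, contrib = 70<<21 = 146800640; acc -> 147247012, shift -> 28

Answer: acc=36 shift=7
acc=4004 shift=14
acc=446372 shift=21
acc=147247012 shift=28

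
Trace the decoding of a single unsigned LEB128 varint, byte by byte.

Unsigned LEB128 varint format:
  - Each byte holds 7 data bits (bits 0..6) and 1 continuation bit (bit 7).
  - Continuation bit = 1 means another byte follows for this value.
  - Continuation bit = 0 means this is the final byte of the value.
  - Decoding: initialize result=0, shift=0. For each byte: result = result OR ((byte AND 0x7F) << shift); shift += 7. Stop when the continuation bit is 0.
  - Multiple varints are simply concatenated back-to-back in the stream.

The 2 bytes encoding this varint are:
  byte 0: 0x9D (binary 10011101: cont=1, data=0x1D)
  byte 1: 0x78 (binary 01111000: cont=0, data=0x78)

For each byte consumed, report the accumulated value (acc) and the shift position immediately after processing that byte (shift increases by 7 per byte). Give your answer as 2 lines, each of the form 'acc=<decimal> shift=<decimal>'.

byte 0=0x9D: payload=0x1D=29, contrib = 29<<0 = 29; acc -> 29, shift -> 7
byte 1=0x78: payload=0x78=120, contrib = 120<<7 = 15360; acc -> 15389, shift -> 14

Answer: acc=29 shift=7
acc=15389 shift=14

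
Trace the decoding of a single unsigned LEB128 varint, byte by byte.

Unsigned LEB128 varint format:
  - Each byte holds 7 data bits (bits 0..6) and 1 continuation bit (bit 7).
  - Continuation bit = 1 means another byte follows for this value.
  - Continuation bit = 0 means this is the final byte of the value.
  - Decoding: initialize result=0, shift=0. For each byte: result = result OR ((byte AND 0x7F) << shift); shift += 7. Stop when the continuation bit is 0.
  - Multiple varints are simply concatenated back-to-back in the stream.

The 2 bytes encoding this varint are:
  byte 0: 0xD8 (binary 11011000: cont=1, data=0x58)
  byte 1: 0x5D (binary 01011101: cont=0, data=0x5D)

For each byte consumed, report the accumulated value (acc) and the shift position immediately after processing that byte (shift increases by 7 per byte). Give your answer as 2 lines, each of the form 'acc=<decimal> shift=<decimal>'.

Answer: acc=88 shift=7
acc=11992 shift=14

Derivation:
byte 0=0xD8: payload=0x58=88, contrib = 88<<0 = 88; acc -> 88, shift -> 7
byte 1=0x5D: payload=0x5D=93, contrib = 93<<7 = 11904; acc -> 11992, shift -> 14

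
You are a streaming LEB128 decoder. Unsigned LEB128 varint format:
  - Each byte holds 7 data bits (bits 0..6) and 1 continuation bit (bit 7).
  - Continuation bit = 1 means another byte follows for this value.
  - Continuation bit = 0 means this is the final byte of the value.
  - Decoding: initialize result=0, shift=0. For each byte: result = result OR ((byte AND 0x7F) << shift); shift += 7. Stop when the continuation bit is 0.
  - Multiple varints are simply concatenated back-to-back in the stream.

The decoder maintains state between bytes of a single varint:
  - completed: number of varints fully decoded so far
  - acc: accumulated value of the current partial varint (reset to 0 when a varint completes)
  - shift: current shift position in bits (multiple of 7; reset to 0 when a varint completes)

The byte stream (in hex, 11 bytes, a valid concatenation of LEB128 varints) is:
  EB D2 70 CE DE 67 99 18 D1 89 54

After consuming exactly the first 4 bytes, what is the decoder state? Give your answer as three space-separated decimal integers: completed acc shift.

Answer: 1 78 7

Derivation:
byte[0]=0xEB cont=1 payload=0x6B: acc |= 107<<0 -> completed=0 acc=107 shift=7
byte[1]=0xD2 cont=1 payload=0x52: acc |= 82<<7 -> completed=0 acc=10603 shift=14
byte[2]=0x70 cont=0 payload=0x70: varint #1 complete (value=1845611); reset -> completed=1 acc=0 shift=0
byte[3]=0xCE cont=1 payload=0x4E: acc |= 78<<0 -> completed=1 acc=78 shift=7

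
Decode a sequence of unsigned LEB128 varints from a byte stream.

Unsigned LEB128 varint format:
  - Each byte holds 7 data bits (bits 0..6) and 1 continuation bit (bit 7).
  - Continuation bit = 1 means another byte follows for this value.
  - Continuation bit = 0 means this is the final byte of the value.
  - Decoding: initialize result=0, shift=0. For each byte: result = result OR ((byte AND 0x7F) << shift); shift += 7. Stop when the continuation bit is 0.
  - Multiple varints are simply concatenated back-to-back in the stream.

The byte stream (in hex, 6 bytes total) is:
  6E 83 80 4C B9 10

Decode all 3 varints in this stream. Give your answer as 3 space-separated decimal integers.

  byte[0]=0x6E cont=0 payload=0x6E=110: acc |= 110<<0 -> acc=110 shift=7 [end]
Varint 1: bytes[0:1] = 6E -> value 110 (1 byte(s))
  byte[1]=0x83 cont=1 payload=0x03=3: acc |= 3<<0 -> acc=3 shift=7
  byte[2]=0x80 cont=1 payload=0x00=0: acc |= 0<<7 -> acc=3 shift=14
  byte[3]=0x4C cont=0 payload=0x4C=76: acc |= 76<<14 -> acc=1245187 shift=21 [end]
Varint 2: bytes[1:4] = 83 80 4C -> value 1245187 (3 byte(s))
  byte[4]=0xB9 cont=1 payload=0x39=57: acc |= 57<<0 -> acc=57 shift=7
  byte[5]=0x10 cont=0 payload=0x10=16: acc |= 16<<7 -> acc=2105 shift=14 [end]
Varint 3: bytes[4:6] = B9 10 -> value 2105 (2 byte(s))

Answer: 110 1245187 2105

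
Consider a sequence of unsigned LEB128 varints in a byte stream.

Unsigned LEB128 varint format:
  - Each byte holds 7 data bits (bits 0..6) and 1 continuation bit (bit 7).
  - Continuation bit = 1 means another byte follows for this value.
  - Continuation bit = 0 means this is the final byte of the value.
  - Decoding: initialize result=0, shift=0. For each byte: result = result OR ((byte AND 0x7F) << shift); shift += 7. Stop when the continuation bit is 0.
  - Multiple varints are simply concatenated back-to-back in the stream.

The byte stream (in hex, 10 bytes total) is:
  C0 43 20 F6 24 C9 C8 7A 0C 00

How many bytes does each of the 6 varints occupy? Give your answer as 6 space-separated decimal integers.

  byte[0]=0xC0 cont=1 payload=0x40=64: acc |= 64<<0 -> acc=64 shift=7
  byte[1]=0x43 cont=0 payload=0x43=67: acc |= 67<<7 -> acc=8640 shift=14 [end]
Varint 1: bytes[0:2] = C0 43 -> value 8640 (2 byte(s))
  byte[2]=0x20 cont=0 payload=0x20=32: acc |= 32<<0 -> acc=32 shift=7 [end]
Varint 2: bytes[2:3] = 20 -> value 32 (1 byte(s))
  byte[3]=0xF6 cont=1 payload=0x76=118: acc |= 118<<0 -> acc=118 shift=7
  byte[4]=0x24 cont=0 payload=0x24=36: acc |= 36<<7 -> acc=4726 shift=14 [end]
Varint 3: bytes[3:5] = F6 24 -> value 4726 (2 byte(s))
  byte[5]=0xC9 cont=1 payload=0x49=73: acc |= 73<<0 -> acc=73 shift=7
  byte[6]=0xC8 cont=1 payload=0x48=72: acc |= 72<<7 -> acc=9289 shift=14
  byte[7]=0x7A cont=0 payload=0x7A=122: acc |= 122<<14 -> acc=2008137 shift=21 [end]
Varint 4: bytes[5:8] = C9 C8 7A -> value 2008137 (3 byte(s))
  byte[8]=0x0C cont=0 payload=0x0C=12: acc |= 12<<0 -> acc=12 shift=7 [end]
Varint 5: bytes[8:9] = 0C -> value 12 (1 byte(s))
  byte[9]=0x00 cont=0 payload=0x00=0: acc |= 0<<0 -> acc=0 shift=7 [end]
Varint 6: bytes[9:10] = 00 -> value 0 (1 byte(s))

Answer: 2 1 2 3 1 1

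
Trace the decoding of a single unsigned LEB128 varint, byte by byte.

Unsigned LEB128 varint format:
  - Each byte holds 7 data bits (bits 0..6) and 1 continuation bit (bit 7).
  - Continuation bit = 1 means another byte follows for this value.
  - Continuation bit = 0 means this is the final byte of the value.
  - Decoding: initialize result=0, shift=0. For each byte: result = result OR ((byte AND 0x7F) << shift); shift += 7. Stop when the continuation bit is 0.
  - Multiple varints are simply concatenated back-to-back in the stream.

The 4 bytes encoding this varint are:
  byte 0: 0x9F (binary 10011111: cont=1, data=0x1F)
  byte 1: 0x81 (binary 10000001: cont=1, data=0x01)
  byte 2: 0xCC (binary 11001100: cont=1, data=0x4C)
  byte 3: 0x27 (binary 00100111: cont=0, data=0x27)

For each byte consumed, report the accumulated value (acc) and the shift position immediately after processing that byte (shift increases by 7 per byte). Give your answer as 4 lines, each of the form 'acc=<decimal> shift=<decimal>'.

Answer: acc=31 shift=7
acc=159 shift=14
acc=1245343 shift=21
acc=83034271 shift=28

Derivation:
byte 0=0x9F: payload=0x1F=31, contrib = 31<<0 = 31; acc -> 31, shift -> 7
byte 1=0x81: payload=0x01=1, contrib = 1<<7 = 128; acc -> 159, shift -> 14
byte 2=0xCC: payload=0x4C=76, contrib = 76<<14 = 1245184; acc -> 1245343, shift -> 21
byte 3=0x27: payload=0x27=39, contrib = 39<<21 = 81788928; acc -> 83034271, shift -> 28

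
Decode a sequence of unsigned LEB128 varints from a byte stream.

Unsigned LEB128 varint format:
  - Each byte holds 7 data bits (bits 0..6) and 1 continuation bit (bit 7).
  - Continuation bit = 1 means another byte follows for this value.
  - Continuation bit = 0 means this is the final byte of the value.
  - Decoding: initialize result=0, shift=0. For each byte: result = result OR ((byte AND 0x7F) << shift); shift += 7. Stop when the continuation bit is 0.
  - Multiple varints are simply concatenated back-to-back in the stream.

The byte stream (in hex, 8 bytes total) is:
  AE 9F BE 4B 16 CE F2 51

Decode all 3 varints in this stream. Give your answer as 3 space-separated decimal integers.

  byte[0]=0xAE cont=1 payload=0x2E=46: acc |= 46<<0 -> acc=46 shift=7
  byte[1]=0x9F cont=1 payload=0x1F=31: acc |= 31<<7 -> acc=4014 shift=14
  byte[2]=0xBE cont=1 payload=0x3E=62: acc |= 62<<14 -> acc=1019822 shift=21
  byte[3]=0x4B cont=0 payload=0x4B=75: acc |= 75<<21 -> acc=158306222 shift=28 [end]
Varint 1: bytes[0:4] = AE 9F BE 4B -> value 158306222 (4 byte(s))
  byte[4]=0x16 cont=0 payload=0x16=22: acc |= 22<<0 -> acc=22 shift=7 [end]
Varint 2: bytes[4:5] = 16 -> value 22 (1 byte(s))
  byte[5]=0xCE cont=1 payload=0x4E=78: acc |= 78<<0 -> acc=78 shift=7
  byte[6]=0xF2 cont=1 payload=0x72=114: acc |= 114<<7 -> acc=14670 shift=14
  byte[7]=0x51 cont=0 payload=0x51=81: acc |= 81<<14 -> acc=1341774 shift=21 [end]
Varint 3: bytes[5:8] = CE F2 51 -> value 1341774 (3 byte(s))

Answer: 158306222 22 1341774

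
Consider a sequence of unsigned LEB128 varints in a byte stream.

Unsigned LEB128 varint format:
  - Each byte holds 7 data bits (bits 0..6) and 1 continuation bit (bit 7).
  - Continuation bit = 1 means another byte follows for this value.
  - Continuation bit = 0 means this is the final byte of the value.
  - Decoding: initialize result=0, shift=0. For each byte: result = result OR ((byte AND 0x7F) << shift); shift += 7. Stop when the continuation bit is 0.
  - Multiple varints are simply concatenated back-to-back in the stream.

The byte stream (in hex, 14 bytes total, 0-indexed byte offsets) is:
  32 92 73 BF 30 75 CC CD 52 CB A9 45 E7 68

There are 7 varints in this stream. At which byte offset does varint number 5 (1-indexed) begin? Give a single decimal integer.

  byte[0]=0x32 cont=0 payload=0x32=50: acc |= 50<<0 -> acc=50 shift=7 [end]
Varint 1: bytes[0:1] = 32 -> value 50 (1 byte(s))
  byte[1]=0x92 cont=1 payload=0x12=18: acc |= 18<<0 -> acc=18 shift=7
  byte[2]=0x73 cont=0 payload=0x73=115: acc |= 115<<7 -> acc=14738 shift=14 [end]
Varint 2: bytes[1:3] = 92 73 -> value 14738 (2 byte(s))
  byte[3]=0xBF cont=1 payload=0x3F=63: acc |= 63<<0 -> acc=63 shift=7
  byte[4]=0x30 cont=0 payload=0x30=48: acc |= 48<<7 -> acc=6207 shift=14 [end]
Varint 3: bytes[3:5] = BF 30 -> value 6207 (2 byte(s))
  byte[5]=0x75 cont=0 payload=0x75=117: acc |= 117<<0 -> acc=117 shift=7 [end]
Varint 4: bytes[5:6] = 75 -> value 117 (1 byte(s))
  byte[6]=0xCC cont=1 payload=0x4C=76: acc |= 76<<0 -> acc=76 shift=7
  byte[7]=0xCD cont=1 payload=0x4D=77: acc |= 77<<7 -> acc=9932 shift=14
  byte[8]=0x52 cont=0 payload=0x52=82: acc |= 82<<14 -> acc=1353420 shift=21 [end]
Varint 5: bytes[6:9] = CC CD 52 -> value 1353420 (3 byte(s))
  byte[9]=0xCB cont=1 payload=0x4B=75: acc |= 75<<0 -> acc=75 shift=7
  byte[10]=0xA9 cont=1 payload=0x29=41: acc |= 41<<7 -> acc=5323 shift=14
  byte[11]=0x45 cont=0 payload=0x45=69: acc |= 69<<14 -> acc=1135819 shift=21 [end]
Varint 6: bytes[9:12] = CB A9 45 -> value 1135819 (3 byte(s))
  byte[12]=0xE7 cont=1 payload=0x67=103: acc |= 103<<0 -> acc=103 shift=7
  byte[13]=0x68 cont=0 payload=0x68=104: acc |= 104<<7 -> acc=13415 shift=14 [end]
Varint 7: bytes[12:14] = E7 68 -> value 13415 (2 byte(s))

Answer: 6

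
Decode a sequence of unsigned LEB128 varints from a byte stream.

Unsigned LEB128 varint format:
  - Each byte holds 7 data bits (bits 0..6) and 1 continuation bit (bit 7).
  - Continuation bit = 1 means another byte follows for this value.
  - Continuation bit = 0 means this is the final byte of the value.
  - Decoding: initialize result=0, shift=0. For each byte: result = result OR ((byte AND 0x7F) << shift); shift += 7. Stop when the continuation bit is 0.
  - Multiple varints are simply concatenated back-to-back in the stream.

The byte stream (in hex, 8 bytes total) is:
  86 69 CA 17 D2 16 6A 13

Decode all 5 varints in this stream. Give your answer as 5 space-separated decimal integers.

  byte[0]=0x86 cont=1 payload=0x06=6: acc |= 6<<0 -> acc=6 shift=7
  byte[1]=0x69 cont=0 payload=0x69=105: acc |= 105<<7 -> acc=13446 shift=14 [end]
Varint 1: bytes[0:2] = 86 69 -> value 13446 (2 byte(s))
  byte[2]=0xCA cont=1 payload=0x4A=74: acc |= 74<<0 -> acc=74 shift=7
  byte[3]=0x17 cont=0 payload=0x17=23: acc |= 23<<7 -> acc=3018 shift=14 [end]
Varint 2: bytes[2:4] = CA 17 -> value 3018 (2 byte(s))
  byte[4]=0xD2 cont=1 payload=0x52=82: acc |= 82<<0 -> acc=82 shift=7
  byte[5]=0x16 cont=0 payload=0x16=22: acc |= 22<<7 -> acc=2898 shift=14 [end]
Varint 3: bytes[4:6] = D2 16 -> value 2898 (2 byte(s))
  byte[6]=0x6A cont=0 payload=0x6A=106: acc |= 106<<0 -> acc=106 shift=7 [end]
Varint 4: bytes[6:7] = 6A -> value 106 (1 byte(s))
  byte[7]=0x13 cont=0 payload=0x13=19: acc |= 19<<0 -> acc=19 shift=7 [end]
Varint 5: bytes[7:8] = 13 -> value 19 (1 byte(s))

Answer: 13446 3018 2898 106 19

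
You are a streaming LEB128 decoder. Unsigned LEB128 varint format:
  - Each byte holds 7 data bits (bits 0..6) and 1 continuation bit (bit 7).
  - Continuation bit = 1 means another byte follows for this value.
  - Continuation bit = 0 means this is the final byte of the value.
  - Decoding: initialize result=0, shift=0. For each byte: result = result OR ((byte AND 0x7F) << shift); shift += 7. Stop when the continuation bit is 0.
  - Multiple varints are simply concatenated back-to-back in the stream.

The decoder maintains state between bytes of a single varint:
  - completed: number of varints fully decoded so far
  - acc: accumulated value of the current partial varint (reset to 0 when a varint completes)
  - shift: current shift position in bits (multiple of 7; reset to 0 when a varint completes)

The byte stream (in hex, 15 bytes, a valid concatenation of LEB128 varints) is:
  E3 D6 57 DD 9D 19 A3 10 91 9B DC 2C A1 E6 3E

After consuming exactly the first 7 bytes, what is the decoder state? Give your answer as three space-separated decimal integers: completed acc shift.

Answer: 2 35 7

Derivation:
byte[0]=0xE3 cont=1 payload=0x63: acc |= 99<<0 -> completed=0 acc=99 shift=7
byte[1]=0xD6 cont=1 payload=0x56: acc |= 86<<7 -> completed=0 acc=11107 shift=14
byte[2]=0x57 cont=0 payload=0x57: varint #1 complete (value=1436515); reset -> completed=1 acc=0 shift=0
byte[3]=0xDD cont=1 payload=0x5D: acc |= 93<<0 -> completed=1 acc=93 shift=7
byte[4]=0x9D cont=1 payload=0x1D: acc |= 29<<7 -> completed=1 acc=3805 shift=14
byte[5]=0x19 cont=0 payload=0x19: varint #2 complete (value=413405); reset -> completed=2 acc=0 shift=0
byte[6]=0xA3 cont=1 payload=0x23: acc |= 35<<0 -> completed=2 acc=35 shift=7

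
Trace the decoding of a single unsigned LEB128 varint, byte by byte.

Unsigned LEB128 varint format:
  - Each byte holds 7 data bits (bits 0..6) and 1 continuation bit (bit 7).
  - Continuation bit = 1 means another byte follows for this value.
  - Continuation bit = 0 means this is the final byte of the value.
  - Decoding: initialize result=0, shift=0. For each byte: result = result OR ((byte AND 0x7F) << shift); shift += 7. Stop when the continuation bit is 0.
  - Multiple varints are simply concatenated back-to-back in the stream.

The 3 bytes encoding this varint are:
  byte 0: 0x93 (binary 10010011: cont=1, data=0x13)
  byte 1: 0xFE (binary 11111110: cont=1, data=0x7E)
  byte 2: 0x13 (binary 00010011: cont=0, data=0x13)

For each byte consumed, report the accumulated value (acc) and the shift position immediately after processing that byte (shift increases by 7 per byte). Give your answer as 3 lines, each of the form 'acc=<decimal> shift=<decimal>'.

byte 0=0x93: payload=0x13=19, contrib = 19<<0 = 19; acc -> 19, shift -> 7
byte 1=0xFE: payload=0x7E=126, contrib = 126<<7 = 16128; acc -> 16147, shift -> 14
byte 2=0x13: payload=0x13=19, contrib = 19<<14 = 311296; acc -> 327443, shift -> 21

Answer: acc=19 shift=7
acc=16147 shift=14
acc=327443 shift=21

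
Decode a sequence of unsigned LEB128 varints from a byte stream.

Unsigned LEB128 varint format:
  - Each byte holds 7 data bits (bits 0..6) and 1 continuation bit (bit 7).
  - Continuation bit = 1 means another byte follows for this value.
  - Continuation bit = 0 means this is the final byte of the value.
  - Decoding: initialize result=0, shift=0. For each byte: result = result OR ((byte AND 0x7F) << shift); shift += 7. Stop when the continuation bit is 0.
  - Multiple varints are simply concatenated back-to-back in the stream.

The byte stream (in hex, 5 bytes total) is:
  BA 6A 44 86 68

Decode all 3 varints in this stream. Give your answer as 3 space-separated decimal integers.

Answer: 13626 68 13318

Derivation:
  byte[0]=0xBA cont=1 payload=0x3A=58: acc |= 58<<0 -> acc=58 shift=7
  byte[1]=0x6A cont=0 payload=0x6A=106: acc |= 106<<7 -> acc=13626 shift=14 [end]
Varint 1: bytes[0:2] = BA 6A -> value 13626 (2 byte(s))
  byte[2]=0x44 cont=0 payload=0x44=68: acc |= 68<<0 -> acc=68 shift=7 [end]
Varint 2: bytes[2:3] = 44 -> value 68 (1 byte(s))
  byte[3]=0x86 cont=1 payload=0x06=6: acc |= 6<<0 -> acc=6 shift=7
  byte[4]=0x68 cont=0 payload=0x68=104: acc |= 104<<7 -> acc=13318 shift=14 [end]
Varint 3: bytes[3:5] = 86 68 -> value 13318 (2 byte(s))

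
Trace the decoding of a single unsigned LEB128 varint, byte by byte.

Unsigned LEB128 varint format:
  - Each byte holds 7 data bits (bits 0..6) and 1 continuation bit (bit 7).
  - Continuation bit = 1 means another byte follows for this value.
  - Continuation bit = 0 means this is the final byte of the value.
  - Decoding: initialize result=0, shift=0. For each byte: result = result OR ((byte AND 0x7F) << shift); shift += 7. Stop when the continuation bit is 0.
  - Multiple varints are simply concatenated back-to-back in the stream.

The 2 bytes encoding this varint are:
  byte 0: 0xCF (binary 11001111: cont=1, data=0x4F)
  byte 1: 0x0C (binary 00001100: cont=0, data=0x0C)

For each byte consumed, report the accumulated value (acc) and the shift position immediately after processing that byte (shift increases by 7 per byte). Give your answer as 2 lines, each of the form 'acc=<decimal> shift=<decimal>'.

Answer: acc=79 shift=7
acc=1615 shift=14

Derivation:
byte 0=0xCF: payload=0x4F=79, contrib = 79<<0 = 79; acc -> 79, shift -> 7
byte 1=0x0C: payload=0x0C=12, contrib = 12<<7 = 1536; acc -> 1615, shift -> 14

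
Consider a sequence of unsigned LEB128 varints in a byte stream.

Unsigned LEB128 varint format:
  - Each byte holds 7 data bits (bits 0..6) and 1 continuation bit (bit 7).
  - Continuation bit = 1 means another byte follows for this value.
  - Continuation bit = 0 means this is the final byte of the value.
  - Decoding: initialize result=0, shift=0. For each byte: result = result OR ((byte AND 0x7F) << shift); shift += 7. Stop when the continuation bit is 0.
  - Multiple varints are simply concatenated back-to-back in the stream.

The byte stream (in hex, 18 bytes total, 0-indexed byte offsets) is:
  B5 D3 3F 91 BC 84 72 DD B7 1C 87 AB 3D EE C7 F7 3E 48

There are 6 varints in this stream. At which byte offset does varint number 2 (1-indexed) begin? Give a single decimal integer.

  byte[0]=0xB5 cont=1 payload=0x35=53: acc |= 53<<0 -> acc=53 shift=7
  byte[1]=0xD3 cont=1 payload=0x53=83: acc |= 83<<7 -> acc=10677 shift=14
  byte[2]=0x3F cont=0 payload=0x3F=63: acc |= 63<<14 -> acc=1042869 shift=21 [end]
Varint 1: bytes[0:3] = B5 D3 3F -> value 1042869 (3 byte(s))
  byte[3]=0x91 cont=1 payload=0x11=17: acc |= 17<<0 -> acc=17 shift=7
  byte[4]=0xBC cont=1 payload=0x3C=60: acc |= 60<<7 -> acc=7697 shift=14
  byte[5]=0x84 cont=1 payload=0x04=4: acc |= 4<<14 -> acc=73233 shift=21
  byte[6]=0x72 cont=0 payload=0x72=114: acc |= 114<<21 -> acc=239148561 shift=28 [end]
Varint 2: bytes[3:7] = 91 BC 84 72 -> value 239148561 (4 byte(s))
  byte[7]=0xDD cont=1 payload=0x5D=93: acc |= 93<<0 -> acc=93 shift=7
  byte[8]=0xB7 cont=1 payload=0x37=55: acc |= 55<<7 -> acc=7133 shift=14
  byte[9]=0x1C cont=0 payload=0x1C=28: acc |= 28<<14 -> acc=465885 shift=21 [end]
Varint 3: bytes[7:10] = DD B7 1C -> value 465885 (3 byte(s))
  byte[10]=0x87 cont=1 payload=0x07=7: acc |= 7<<0 -> acc=7 shift=7
  byte[11]=0xAB cont=1 payload=0x2B=43: acc |= 43<<7 -> acc=5511 shift=14
  byte[12]=0x3D cont=0 payload=0x3D=61: acc |= 61<<14 -> acc=1004935 shift=21 [end]
Varint 4: bytes[10:13] = 87 AB 3D -> value 1004935 (3 byte(s))
  byte[13]=0xEE cont=1 payload=0x6E=110: acc |= 110<<0 -> acc=110 shift=7
  byte[14]=0xC7 cont=1 payload=0x47=71: acc |= 71<<7 -> acc=9198 shift=14
  byte[15]=0xF7 cont=1 payload=0x77=119: acc |= 119<<14 -> acc=1958894 shift=21
  byte[16]=0x3E cont=0 payload=0x3E=62: acc |= 62<<21 -> acc=131982318 shift=28 [end]
Varint 5: bytes[13:17] = EE C7 F7 3E -> value 131982318 (4 byte(s))
  byte[17]=0x48 cont=0 payload=0x48=72: acc |= 72<<0 -> acc=72 shift=7 [end]
Varint 6: bytes[17:18] = 48 -> value 72 (1 byte(s))

Answer: 3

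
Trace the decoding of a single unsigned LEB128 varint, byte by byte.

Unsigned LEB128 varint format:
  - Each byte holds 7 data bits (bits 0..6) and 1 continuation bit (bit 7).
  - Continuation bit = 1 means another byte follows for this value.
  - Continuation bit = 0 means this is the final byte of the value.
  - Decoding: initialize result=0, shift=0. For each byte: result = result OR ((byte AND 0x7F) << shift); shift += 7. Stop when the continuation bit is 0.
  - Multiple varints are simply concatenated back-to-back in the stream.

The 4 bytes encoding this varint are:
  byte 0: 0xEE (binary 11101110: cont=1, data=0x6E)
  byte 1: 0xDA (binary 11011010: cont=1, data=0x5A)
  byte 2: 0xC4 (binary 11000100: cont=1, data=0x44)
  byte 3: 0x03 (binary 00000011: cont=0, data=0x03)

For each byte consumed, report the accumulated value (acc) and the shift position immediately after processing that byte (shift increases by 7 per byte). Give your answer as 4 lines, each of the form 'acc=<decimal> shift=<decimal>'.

byte 0=0xEE: payload=0x6E=110, contrib = 110<<0 = 110; acc -> 110, shift -> 7
byte 1=0xDA: payload=0x5A=90, contrib = 90<<7 = 11520; acc -> 11630, shift -> 14
byte 2=0xC4: payload=0x44=68, contrib = 68<<14 = 1114112; acc -> 1125742, shift -> 21
byte 3=0x03: payload=0x03=3, contrib = 3<<21 = 6291456; acc -> 7417198, shift -> 28

Answer: acc=110 shift=7
acc=11630 shift=14
acc=1125742 shift=21
acc=7417198 shift=28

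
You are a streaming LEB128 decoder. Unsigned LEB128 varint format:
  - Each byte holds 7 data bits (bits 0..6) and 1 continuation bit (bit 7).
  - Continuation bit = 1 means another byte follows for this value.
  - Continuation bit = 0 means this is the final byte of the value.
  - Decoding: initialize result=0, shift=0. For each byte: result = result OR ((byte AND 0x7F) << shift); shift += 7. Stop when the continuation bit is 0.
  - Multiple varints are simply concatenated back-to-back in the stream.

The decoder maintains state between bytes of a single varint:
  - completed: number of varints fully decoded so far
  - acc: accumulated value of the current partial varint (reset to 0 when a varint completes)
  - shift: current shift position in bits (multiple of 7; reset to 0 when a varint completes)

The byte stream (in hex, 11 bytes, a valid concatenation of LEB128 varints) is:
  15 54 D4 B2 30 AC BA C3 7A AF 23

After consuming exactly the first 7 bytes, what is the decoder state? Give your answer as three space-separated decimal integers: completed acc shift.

byte[0]=0x15 cont=0 payload=0x15: varint #1 complete (value=21); reset -> completed=1 acc=0 shift=0
byte[1]=0x54 cont=0 payload=0x54: varint #2 complete (value=84); reset -> completed=2 acc=0 shift=0
byte[2]=0xD4 cont=1 payload=0x54: acc |= 84<<0 -> completed=2 acc=84 shift=7
byte[3]=0xB2 cont=1 payload=0x32: acc |= 50<<7 -> completed=2 acc=6484 shift=14
byte[4]=0x30 cont=0 payload=0x30: varint #3 complete (value=792916); reset -> completed=3 acc=0 shift=0
byte[5]=0xAC cont=1 payload=0x2C: acc |= 44<<0 -> completed=3 acc=44 shift=7
byte[6]=0xBA cont=1 payload=0x3A: acc |= 58<<7 -> completed=3 acc=7468 shift=14

Answer: 3 7468 14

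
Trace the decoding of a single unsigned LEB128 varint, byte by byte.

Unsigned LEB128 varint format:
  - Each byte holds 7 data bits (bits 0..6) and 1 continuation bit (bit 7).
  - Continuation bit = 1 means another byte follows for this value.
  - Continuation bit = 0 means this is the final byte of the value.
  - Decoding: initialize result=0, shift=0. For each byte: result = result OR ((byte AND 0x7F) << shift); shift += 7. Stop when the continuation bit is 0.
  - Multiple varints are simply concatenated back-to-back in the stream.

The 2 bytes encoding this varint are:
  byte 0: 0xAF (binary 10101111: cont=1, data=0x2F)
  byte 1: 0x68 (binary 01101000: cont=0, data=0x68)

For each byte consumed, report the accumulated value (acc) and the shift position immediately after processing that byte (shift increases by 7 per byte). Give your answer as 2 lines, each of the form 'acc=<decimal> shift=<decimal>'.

byte 0=0xAF: payload=0x2F=47, contrib = 47<<0 = 47; acc -> 47, shift -> 7
byte 1=0x68: payload=0x68=104, contrib = 104<<7 = 13312; acc -> 13359, shift -> 14

Answer: acc=47 shift=7
acc=13359 shift=14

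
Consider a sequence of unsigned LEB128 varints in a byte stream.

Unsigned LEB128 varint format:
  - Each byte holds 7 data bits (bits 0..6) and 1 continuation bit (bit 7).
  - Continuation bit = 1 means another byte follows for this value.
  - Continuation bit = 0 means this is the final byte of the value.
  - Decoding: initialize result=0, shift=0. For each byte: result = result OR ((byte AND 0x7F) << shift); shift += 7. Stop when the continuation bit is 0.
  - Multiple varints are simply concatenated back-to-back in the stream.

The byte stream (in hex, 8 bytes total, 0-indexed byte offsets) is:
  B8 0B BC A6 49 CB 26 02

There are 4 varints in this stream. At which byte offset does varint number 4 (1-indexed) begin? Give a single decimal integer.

Answer: 7

Derivation:
  byte[0]=0xB8 cont=1 payload=0x38=56: acc |= 56<<0 -> acc=56 shift=7
  byte[1]=0x0B cont=0 payload=0x0B=11: acc |= 11<<7 -> acc=1464 shift=14 [end]
Varint 1: bytes[0:2] = B8 0B -> value 1464 (2 byte(s))
  byte[2]=0xBC cont=1 payload=0x3C=60: acc |= 60<<0 -> acc=60 shift=7
  byte[3]=0xA6 cont=1 payload=0x26=38: acc |= 38<<7 -> acc=4924 shift=14
  byte[4]=0x49 cont=0 payload=0x49=73: acc |= 73<<14 -> acc=1200956 shift=21 [end]
Varint 2: bytes[2:5] = BC A6 49 -> value 1200956 (3 byte(s))
  byte[5]=0xCB cont=1 payload=0x4B=75: acc |= 75<<0 -> acc=75 shift=7
  byte[6]=0x26 cont=0 payload=0x26=38: acc |= 38<<7 -> acc=4939 shift=14 [end]
Varint 3: bytes[5:7] = CB 26 -> value 4939 (2 byte(s))
  byte[7]=0x02 cont=0 payload=0x02=2: acc |= 2<<0 -> acc=2 shift=7 [end]
Varint 4: bytes[7:8] = 02 -> value 2 (1 byte(s))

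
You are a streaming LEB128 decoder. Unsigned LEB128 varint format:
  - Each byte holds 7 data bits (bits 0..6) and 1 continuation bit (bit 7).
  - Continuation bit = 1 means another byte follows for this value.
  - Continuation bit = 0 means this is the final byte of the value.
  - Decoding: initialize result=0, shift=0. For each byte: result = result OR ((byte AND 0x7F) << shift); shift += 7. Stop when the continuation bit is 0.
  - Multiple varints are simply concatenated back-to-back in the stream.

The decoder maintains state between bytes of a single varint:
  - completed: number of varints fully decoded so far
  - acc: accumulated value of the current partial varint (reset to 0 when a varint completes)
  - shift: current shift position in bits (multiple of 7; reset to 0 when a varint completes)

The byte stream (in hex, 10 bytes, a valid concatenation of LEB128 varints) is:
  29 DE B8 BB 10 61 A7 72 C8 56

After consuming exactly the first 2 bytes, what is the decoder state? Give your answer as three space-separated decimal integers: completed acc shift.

Answer: 1 94 7

Derivation:
byte[0]=0x29 cont=0 payload=0x29: varint #1 complete (value=41); reset -> completed=1 acc=0 shift=0
byte[1]=0xDE cont=1 payload=0x5E: acc |= 94<<0 -> completed=1 acc=94 shift=7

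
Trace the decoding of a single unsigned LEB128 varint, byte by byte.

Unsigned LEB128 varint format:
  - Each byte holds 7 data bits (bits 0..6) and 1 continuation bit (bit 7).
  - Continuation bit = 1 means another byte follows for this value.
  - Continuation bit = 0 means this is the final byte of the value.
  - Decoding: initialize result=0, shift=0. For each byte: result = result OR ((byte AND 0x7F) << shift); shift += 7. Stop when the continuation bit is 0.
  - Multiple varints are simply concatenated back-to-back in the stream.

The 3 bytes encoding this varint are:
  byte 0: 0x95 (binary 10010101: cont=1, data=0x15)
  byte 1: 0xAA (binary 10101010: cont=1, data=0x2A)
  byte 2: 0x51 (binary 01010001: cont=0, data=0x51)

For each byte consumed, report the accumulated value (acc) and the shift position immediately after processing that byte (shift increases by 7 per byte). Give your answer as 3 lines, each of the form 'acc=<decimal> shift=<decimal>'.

Answer: acc=21 shift=7
acc=5397 shift=14
acc=1332501 shift=21

Derivation:
byte 0=0x95: payload=0x15=21, contrib = 21<<0 = 21; acc -> 21, shift -> 7
byte 1=0xAA: payload=0x2A=42, contrib = 42<<7 = 5376; acc -> 5397, shift -> 14
byte 2=0x51: payload=0x51=81, contrib = 81<<14 = 1327104; acc -> 1332501, shift -> 21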